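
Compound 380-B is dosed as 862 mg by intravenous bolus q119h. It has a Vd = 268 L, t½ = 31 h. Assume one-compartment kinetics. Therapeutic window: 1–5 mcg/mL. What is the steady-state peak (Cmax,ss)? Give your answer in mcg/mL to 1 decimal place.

3.5 mcg/mL

Over one 119-h interval, 119/31 ≈ 3.8387 half-lives elapse, leaving f ≈ 0.0699 of each dose.
Accumulation ratio R = 1/(1 − f) ≈ 1/0.9301 ≈ 1.0752.
Single-dose peak C₀ = D/Vd = 862/268 ≈ 3.216 mcg/mL.
Cmax,ss = C₀/(1 − f) ≈ 3.216/0.9301 ≈ 3.458 mcg/mL.
Peak 3.5 mcg/mL vs MTC 5 mcg/mL: below toxic threshold.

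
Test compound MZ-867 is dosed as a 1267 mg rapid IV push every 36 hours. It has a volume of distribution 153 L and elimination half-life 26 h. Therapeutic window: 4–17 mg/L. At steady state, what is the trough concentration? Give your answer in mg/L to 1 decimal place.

τ/t½ = 36/26 ≈ 1.3846, so fraction remaining f = (1/2)^(36/26) ≈ 0.3830.
Single-dose peak C₀ = D/Vd = 1267/153 ≈ 8.281 mg/L.
Steady-state trough Cmin,ss = C₀·f/(1−f) ≈ 8.281 × 0.3830/0.6170 ≈ 5.140 mg/L.
Trough 5.1 mg/L vs MEC 4 mg/L: adequate.

5.1 mg/L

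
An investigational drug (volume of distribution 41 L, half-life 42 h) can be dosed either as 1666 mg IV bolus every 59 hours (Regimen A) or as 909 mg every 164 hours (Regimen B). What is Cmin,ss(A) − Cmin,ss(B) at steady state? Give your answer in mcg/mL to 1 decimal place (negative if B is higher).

Regimen A: f = (1/2)^(59/42) ≈ 0.3777; Cmin,ss = (1666/41)·f/(1−f) ≈ 24.663 mcg/mL.
Regimen B: f = (1/2)^(164/42) ≈ 0.0668; Cmin,ss = (909/41)·f/(1−f) ≈ 1.587 mcg/mL.
Difference ≈ 24.663 − 1.587 ≈ 23.076 mcg/mL.

23.1 mcg/mL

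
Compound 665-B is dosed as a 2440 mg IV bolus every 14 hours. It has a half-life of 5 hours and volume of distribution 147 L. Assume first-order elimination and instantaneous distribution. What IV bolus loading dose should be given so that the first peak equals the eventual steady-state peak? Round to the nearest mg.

f = (1/2)^(14/5) ≈ 0.143587; accumulation ratio R = 1/(1−f) ≈ 1.16766.
Loading dose to hit Cmax,ss on first dose: D_load = D_maint·R ≈ 2440 × 1.16766 ≈ 2849.09 mg.

2849 mg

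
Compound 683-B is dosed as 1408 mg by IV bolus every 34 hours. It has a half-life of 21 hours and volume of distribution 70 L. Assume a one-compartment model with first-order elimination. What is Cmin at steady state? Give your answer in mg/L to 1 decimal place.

9.7 mg/L

k = ln2/t½ = ln2/21 ≈ 0.033007 h⁻¹; fraction remaining f = e^(−kτ) = e^(−0.033007×34) ≈ 0.3256.
Accumulation ratio R = 1/(1 − f) ≈ 1/0.6744 ≈ 1.4828.
Single-dose peak C₀ = D/Vd = 1408/70 ≈ 20.114 mg/L.
Cmax,ss = C₀/(1 − f) ≈ 20.114/0.6744 ≈ 29.825 mg/L.
Steady-state trough Cmin,ss = Cmax,ss·f ≈ 29.825 × 0.3256 ≈ 9.711 mg/L.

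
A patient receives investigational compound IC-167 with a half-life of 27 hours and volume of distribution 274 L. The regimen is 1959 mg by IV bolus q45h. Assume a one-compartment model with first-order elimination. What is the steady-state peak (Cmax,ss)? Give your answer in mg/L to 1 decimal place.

k = ln2/t½ = ln2/27 ≈ 0.025672 h⁻¹; fraction remaining f = e^(−kτ) = e^(−0.025672×45) ≈ 0.3150.
At steady state, accumulation factor R = 1/(1 − e^(−kτ)) ≈ 1.4599.
Each bolus raises the concentration by D/Vd = 1959/274 ≈ 7.150 mg/L.
Cmax,ss = C₀/(1 − f) ≈ 7.150/0.6850 ≈ 10.438 mg/L.

10.4 mg/L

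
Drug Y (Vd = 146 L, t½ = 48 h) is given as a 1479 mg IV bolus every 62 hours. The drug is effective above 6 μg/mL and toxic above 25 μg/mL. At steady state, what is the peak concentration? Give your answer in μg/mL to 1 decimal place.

k = ln2/t½ = ln2/48 ≈ 0.014441 h⁻¹; fraction remaining f = e^(−kτ) = e^(−0.014441×62) ≈ 0.4085.
Accumulation ratio R = 1/(1 − f) ≈ 1/0.5915 ≈ 1.6906.
Each bolus raises the concentration by D/Vd = 1479/146 ≈ 10.130 μg/mL.
Steady-state peak Cmax,ss = C₀·R ≈ 10.130 × 1.6906 ≈ 17.126 μg/mL.
Peak 17.1 μg/mL vs MTC 25 μg/mL: below toxic threshold.

17.1 μg/mL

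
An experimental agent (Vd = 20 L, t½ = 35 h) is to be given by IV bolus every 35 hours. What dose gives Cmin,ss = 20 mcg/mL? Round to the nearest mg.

τ/t½ = 35/35 ≈ 1, so f = (1/2)^(35/35) ≈ 0.500000.
Cmin,ss = (D/Vd)·f/(1−f), so D = Cmin,ss·Vd·(1−f)/f.
D = 20 × 20 × (1−f)/f ≈ 20 × 20 × 1.00000 ≈ 400.00 mg.

400 mg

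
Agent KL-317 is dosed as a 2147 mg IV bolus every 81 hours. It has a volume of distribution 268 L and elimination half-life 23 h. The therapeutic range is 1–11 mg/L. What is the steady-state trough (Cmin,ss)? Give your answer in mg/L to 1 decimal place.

τ/t½ = 81/23 ≈ 3.5217, so fraction remaining f = (1/2)^(81/23) ≈ 0.0871.
At steady state, accumulation factor R = 1/(1 − e^(−kτ)) ≈ 1.0954.
Each bolus raises the concentration by D/Vd = 2147/268 ≈ 8.011 mg/L.
Steady-state peak Cmax,ss = C₀·R ≈ 8.011 × 1.0954 ≈ 8.775 mg/L.
One interval later, Cmin,ss = Cmax,ss·e^(−kτ) ≈ 8.775 × 0.0871 ≈ 0.764 mg/L.
Trough 0.8 mg/L vs MEC 1 mg/L: subtherapeutic.

0.8 mg/L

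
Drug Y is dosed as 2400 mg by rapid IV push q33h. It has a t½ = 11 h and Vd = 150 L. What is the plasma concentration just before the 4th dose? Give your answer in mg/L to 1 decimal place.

2.3 mg/L

f = (1/2)^(τ/t½) = (1/2)^(33/11) ≈ 0.1250.
C₀ = D/Vd = 2400/150 ≈ 16.000 mg/L.
Before the 4th dose, 3 doses have been given. Superposition: Cmin = C₀·(f + f² + … + f^3).
≈ 16.000 × (0.1250 + 0.0156 + 0.0020) ≈ 16.000 × 0.1426 ≈ 2.282 mg/L.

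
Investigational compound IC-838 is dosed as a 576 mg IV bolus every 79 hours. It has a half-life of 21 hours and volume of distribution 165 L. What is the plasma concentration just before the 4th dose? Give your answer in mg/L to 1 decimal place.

f = (1/2)^(τ/t½) = (1/2)^(79/21) ≈ 0.0737.
C₀ = D/Vd = 576/165 ≈ 3.491 mg/L.
Before the 4th dose, 3 doses have been given. Superposition: Cmin = C₀·(f + f² + … + f^3).
≈ 3.491 × (0.0737 + 0.0054 + 0.0004) ≈ 3.491 × 0.0795 ≈ 0.278 mg/L.

0.3 mg/L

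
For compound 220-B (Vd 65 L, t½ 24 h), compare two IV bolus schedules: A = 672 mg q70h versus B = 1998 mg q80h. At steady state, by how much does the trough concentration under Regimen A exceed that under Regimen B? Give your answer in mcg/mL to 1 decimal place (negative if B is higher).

Regimen A: f = (1/2)^(70/24) ≈ 0.1324; Cmin,ss = (672/65)·f/(1−f) ≈ 1.578 mcg/mL.
Regimen B: f = (1/2)^(80/24) ≈ 0.0992; Cmin,ss = (1998/65)·f/(1−f) ≈ 3.385 mcg/mL.
Difference ≈ 1.578 − 3.385 ≈ -1.807 mcg/mL.

-1.8 mcg/mL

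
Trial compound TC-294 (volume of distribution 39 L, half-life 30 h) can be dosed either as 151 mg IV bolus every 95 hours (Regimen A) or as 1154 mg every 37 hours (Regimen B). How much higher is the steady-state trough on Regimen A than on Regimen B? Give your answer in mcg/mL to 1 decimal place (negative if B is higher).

-21.4 mcg/mL

Regimen A: f = (1/2)^(95/30) ≈ 0.1114; Cmin,ss = (151/39)·f/(1−f) ≈ 0.485 mcg/mL.
Regimen B: f = (1/2)^(37/30) ≈ 0.4253; Cmin,ss = (1154/39)·f/(1−f) ≈ 21.898 mcg/mL.
Difference ≈ 0.485 − 21.898 ≈ -21.413 mcg/mL.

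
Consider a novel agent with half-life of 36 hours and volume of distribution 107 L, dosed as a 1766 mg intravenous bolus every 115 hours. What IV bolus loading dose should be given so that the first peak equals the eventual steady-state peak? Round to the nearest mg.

f = (1/2)^(115/36) ≈ 0.109239; accumulation ratio R = 1/(1−f) ≈ 1.12264.
Loading dose to hit Cmax,ss on first dose: D_load = D_maint·R ≈ 1766 × 1.12264 ≈ 1982.58 mg.

1983 mg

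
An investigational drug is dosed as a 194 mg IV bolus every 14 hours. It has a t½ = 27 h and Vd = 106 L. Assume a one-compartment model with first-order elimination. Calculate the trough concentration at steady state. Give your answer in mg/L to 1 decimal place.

4.2 mg/L

τ/t½ = 14/27 ≈ 0.51852, so fraction remaining f = (1/2)^(14/27) ≈ 0.6981.
Single-dose peak C₀ = D/Vd = 194/106 ≈ 1.830 mg/L.
Steady-state trough Cmin,ss = C₀·f/(1−f) ≈ 1.830 × 0.6981/0.3019 ≈ 4.232 mg/L.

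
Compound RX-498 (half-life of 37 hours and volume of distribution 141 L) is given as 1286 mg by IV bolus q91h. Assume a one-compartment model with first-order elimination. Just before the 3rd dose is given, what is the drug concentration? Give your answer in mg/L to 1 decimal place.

2.0 mg/L

f = (1/2)^(τ/t½) = (1/2)^(91/37) ≈ 0.1818.
C₀ = D/Vd = 1286/141 ≈ 9.121 mg/L.
Before the 3rd dose, 2 doses have been given. Superposition: Cmin = C₀·(f + f²).
≈ 9.121 × (0.1818 + 0.0331) ≈ 9.121 × 0.2149 ≈ 1.960 mg/L.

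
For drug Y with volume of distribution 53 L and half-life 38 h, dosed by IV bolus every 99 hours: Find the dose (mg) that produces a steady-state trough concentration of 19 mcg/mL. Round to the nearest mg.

τ/t½ = 99/38 ≈ 2.6053, so f = (1/2)^(99/38) ≈ 0.164338.
Cmin,ss = (D/Vd)·f/(1−f), so D = Cmin,ss·Vd·(1−f)/f.
D = 19 × 53 × (1−f)/f ≈ 19 × 53 × 5.08502 ≈ 5120.62 mg.

5121 mg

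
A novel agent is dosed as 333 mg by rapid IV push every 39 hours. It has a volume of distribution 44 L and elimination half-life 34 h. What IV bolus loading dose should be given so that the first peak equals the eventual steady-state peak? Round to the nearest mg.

f = (1/2)^(39/34) ≈ 0.451545; accumulation ratio R = 1/(1−f) ≈ 1.82330.
Loading dose to hit Cmax,ss on first dose: D_load = D_maint·R ≈ 333 × 1.82330 ≈ 607.16 mg.

607 mg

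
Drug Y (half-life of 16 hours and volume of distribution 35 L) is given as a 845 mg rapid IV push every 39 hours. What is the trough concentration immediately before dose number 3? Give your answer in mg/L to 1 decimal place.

f = (1/2)^(τ/t½) = (1/2)^(39/16) ≈ 0.1846.
C₀ = D/Vd = 845/35 ≈ 24.143 mg/L.
Before the 3rd dose, 2 doses have been given. Superposition: Cmin = C₀·(f + f²).
≈ 24.143 × (0.1846 + 0.0341) ≈ 24.143 × 0.2187 ≈ 5.280 mg/L.

5.3 mg/L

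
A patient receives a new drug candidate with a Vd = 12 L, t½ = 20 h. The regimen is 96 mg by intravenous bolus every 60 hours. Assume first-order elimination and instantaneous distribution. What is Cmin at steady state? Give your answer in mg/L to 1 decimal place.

1.1 mg/L

τ = 60 h = 3 half-lives, so f = (1/2)^3 = 0.125.
Accumulation ratio R = 1/(1 − f) = 1/0.875 = 8/7.
Single-dose peak C₀ = D/Vd = 96/12 = 8 mg/L.
Steady-state peak Cmax,ss = C₀·R = 8 × 8/7 ≈ 9.143 mg/L.
Steady-state trough Cmin,ss = Cmax,ss·f ≈ 9.143 × 0.125 ≈ 1.143 mg/L.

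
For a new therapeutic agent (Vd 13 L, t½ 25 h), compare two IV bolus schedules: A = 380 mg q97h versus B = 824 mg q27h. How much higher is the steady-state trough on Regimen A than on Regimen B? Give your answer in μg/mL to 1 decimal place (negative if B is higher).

-54.8 μg/mL

Regimen A: f = (1/2)^(97/25) ≈ 0.0679; Cmin,ss = (380/13)·f/(1−f) ≈ 2.129 μg/mL.
Regimen B: f = (1/2)^(27/25) ≈ 0.4730; Cmin,ss = (824/13)·f/(1−f) ≈ 56.890 μg/mL.
Difference ≈ 2.129 − 56.890 ≈ -54.761 μg/mL.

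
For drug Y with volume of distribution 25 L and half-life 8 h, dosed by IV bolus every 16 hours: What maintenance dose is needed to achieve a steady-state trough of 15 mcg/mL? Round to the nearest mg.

1125 mg

τ/t½ = 16/8 ≈ 2, so f = (1/2)^(16/8) ≈ 0.250000.
Cmin,ss = (D/Vd)·f/(1−f), so D = Cmin,ss·Vd·(1−f)/f.
D = 15 × 25 × (1−f)/f ≈ 15 × 25 × 3.00000 ≈ 1125.00 mg.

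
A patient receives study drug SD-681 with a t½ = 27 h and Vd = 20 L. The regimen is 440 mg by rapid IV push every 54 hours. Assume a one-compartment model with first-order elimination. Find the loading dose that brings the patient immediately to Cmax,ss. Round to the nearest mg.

587 mg

f = (1/2)^(54/27) ≈ 0.250000; accumulation ratio R = 1/(1−f) ≈ 1.33333.
Loading dose to hit Cmax,ss on first dose: D_load = D_maint·R ≈ 440 × 1.33333 ≈ 586.67 mg.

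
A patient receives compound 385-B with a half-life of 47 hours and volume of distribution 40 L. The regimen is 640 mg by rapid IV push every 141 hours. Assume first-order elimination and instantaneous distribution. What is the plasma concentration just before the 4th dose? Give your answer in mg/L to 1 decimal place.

f = (1/2)^(τ/t½) = (1/2)^(141/47) ≈ 0.1250.
C₀ = D/Vd = 640/40 ≈ 16.000 mg/L.
Before the 4th dose, 3 doses have been given. Superposition: Cmin = C₀·(f + f² + … + f^3).
≈ 16.000 × (0.1250 + 0.0156 + 0.0020) ≈ 16.000 × 0.1426 ≈ 2.282 mg/L.

2.3 mg/L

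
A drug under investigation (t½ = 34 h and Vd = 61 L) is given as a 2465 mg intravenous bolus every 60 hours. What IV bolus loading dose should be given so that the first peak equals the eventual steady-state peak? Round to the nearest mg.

3493 mg

f = (1/2)^(60/34) ≈ 0.294287; accumulation ratio R = 1/(1−f) ≈ 1.41701.
Loading dose to hit Cmax,ss on first dose: D_load = D_maint·R ≈ 2465 × 1.41701 ≈ 3492.93 mg.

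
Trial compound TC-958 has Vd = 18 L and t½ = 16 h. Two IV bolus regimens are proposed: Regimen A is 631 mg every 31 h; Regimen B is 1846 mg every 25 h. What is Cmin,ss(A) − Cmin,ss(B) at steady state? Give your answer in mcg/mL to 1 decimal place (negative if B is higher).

-40.1 mcg/mL

Regimen A: f = (1/2)^(31/16) ≈ 0.2611; Cmin,ss = (631/18)·f/(1−f) ≈ 12.387 mcg/mL.
Regimen B: f = (1/2)^(25/16) ≈ 0.3386; Cmin,ss = (1846/18)·f/(1−f) ≈ 52.503 mcg/mL.
Difference ≈ 12.387 − 52.503 ≈ -40.116 mcg/mL.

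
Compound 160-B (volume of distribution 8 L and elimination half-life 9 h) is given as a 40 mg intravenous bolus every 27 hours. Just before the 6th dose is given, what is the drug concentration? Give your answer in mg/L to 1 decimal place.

0.7 mg/L

f = (1/2)^(τ/t½) = (1/2)^(27/9) ≈ 0.1250.
C₀ = D/Vd = 40/8 ≈ 5.000 mg/L.
Before the 6th dose, 5 doses have been given. Superposition: Cmin = C₀·(f + f² + … + f^5).
≈ 5.000 × (0.1250 + 0.0156 + 0.0020 + 0.0002 + 0.0000) ≈ 5.000 × 0.1428 ≈ 0.714 mg/L.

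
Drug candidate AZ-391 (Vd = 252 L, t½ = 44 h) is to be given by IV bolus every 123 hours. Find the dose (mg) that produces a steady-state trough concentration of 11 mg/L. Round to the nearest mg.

16473 mg

τ/t½ = 123/44 ≈ 2.7955, so f = (1/2)^(123/44) ≈ 0.144040.
Cmin,ss = (D/Vd)·f/(1−f), so D = Cmin,ss·Vd·(1−f)/f.
D = 11 × 252 × (1−f)/f ≈ 11 × 252 × 5.94252 ≈ 16472.67 mg.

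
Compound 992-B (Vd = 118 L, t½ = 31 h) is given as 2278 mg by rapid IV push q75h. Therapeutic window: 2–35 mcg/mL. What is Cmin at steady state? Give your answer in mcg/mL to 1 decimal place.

Over one 75-h interval, 75/31 ≈ 2.4194 half-lives elapse, leaving f ≈ 0.1869 of each dose.
Each bolus raises the concentration by D/Vd = 2278/118 ≈ 19.305 mcg/mL.
Steady-state trough Cmin,ss = C₀·f/(1−f) ≈ 19.305 × 0.1869/0.8131 ≈ 4.437 mcg/mL.
Trough 4.4 mcg/mL vs MEC 2 mcg/mL: adequate.

4.4 mcg/mL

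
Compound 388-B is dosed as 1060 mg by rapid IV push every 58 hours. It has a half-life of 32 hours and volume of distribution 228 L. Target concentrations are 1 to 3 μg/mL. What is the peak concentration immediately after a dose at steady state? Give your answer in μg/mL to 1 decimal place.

k = ln2/t½ = ln2/32 ≈ 0.021661 h⁻¹; fraction remaining f = e^(−kτ) = e^(−0.021661×58) ≈ 0.2847.
At steady state, accumulation factor R = 1/(1 − e^(−kτ)) ≈ 1.3980.
Each bolus raises the concentration by D/Vd = 1060/228 ≈ 4.649 μg/mL.
Cmax,ss = C₀/(1 − f) ≈ 4.649/0.7153 ≈ 6.499 μg/mL.
Peak 6.5 μg/mL vs MTC 3 μg/mL: exceeds toxic threshold.

6.5 μg/mL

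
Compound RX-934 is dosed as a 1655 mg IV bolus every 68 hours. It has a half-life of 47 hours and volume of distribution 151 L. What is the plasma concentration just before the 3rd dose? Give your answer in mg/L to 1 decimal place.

5.5 mg/L

f = (1/2)^(τ/t½) = (1/2)^(68/47) ≈ 0.3668.
C₀ = D/Vd = 1655/151 ≈ 10.960 mg/L.
Before the 3rd dose, 2 doses have been given. Superposition: Cmin = C₀·(f + f²).
≈ 10.960 × (0.3668 + 0.1345) ≈ 10.960 × 0.5013 ≈ 5.494 mg/L.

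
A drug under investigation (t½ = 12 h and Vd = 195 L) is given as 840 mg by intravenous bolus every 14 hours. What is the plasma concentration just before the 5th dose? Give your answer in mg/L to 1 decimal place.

3.3 mg/L

f = (1/2)^(τ/t½) = (1/2)^(14/12) ≈ 0.4454.
C₀ = D/Vd = 840/195 ≈ 4.308 mg/L.
Before the 5th dose, 4 doses have been given. Superposition: Cmin = C₀·(f + f² + … + f^4).
≈ 4.308 × (0.4454 + 0.1984 + 0.0884 + 0.0394) ≈ 4.308 × 0.7716 ≈ 3.324 mg/L.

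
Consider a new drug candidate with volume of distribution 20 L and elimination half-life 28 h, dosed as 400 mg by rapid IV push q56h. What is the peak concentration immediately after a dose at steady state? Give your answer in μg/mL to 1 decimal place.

τ = 56 h = 2 half-lives, so f = (1/2)^2 = 0.25.
Accumulation ratio R = 1/(1 − f) = 1/0.75 = 4/3.
Single-dose peak C₀ = D/Vd = 400/20 = 20 μg/mL.
Steady-state peak Cmax,ss = C₀·R = 20 × 4/3 ≈ 26.667 μg/mL.

26.7 μg/mL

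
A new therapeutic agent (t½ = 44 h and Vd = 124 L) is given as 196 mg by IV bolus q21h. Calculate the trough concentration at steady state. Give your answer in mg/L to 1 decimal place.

Over one 21-h interval, 21/44 ≈ 0.47727 half-lives elapse, leaving f ≈ 0.7183 of each dose.
At steady state, accumulation factor R = 1/(1 − e^(−kτ)) ≈ 3.5499.
Each bolus raises the concentration by D/Vd = 196/124 ≈ 1.581 mg/L.
Steady-state peak Cmax,ss = C₀·R ≈ 1.581 × 3.5499 ≈ 5.612 mg/L.
Steady-state trough Cmin,ss = Cmax,ss·f ≈ 5.612 × 0.7183 ≈ 4.031 mg/L.

4.0 mg/L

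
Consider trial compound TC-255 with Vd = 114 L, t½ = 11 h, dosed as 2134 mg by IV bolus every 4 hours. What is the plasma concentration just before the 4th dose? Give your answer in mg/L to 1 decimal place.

f = (1/2)^(τ/t½) = (1/2)^(4/11) ≈ 0.7772.
C₀ = D/Vd = 2134/114 ≈ 18.719 mg/L.
Before the 4th dose, 3 doses have been given. Superposition: Cmin = C₀·(f + f² + … + f^3).
≈ 18.719 × (0.7772 + 0.6040 + 0.4695) ≈ 18.719 × 1.8507 ≈ 34.643 mg/L.

34.6 mg/L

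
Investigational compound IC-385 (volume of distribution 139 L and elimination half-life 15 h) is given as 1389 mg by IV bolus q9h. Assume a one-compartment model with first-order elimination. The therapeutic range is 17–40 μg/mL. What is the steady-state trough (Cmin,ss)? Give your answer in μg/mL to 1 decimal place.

19.4 μg/mL

τ/t½ = 9/15 ≈ 0.6, so fraction remaining f = (1/2)^(9/15) ≈ 0.6598.
Accumulation ratio R = 1/(1 − f) ≈ 1/0.3402 ≈ 2.9394.
Each bolus raises the concentration by D/Vd = 1389/139 ≈ 9.993 μg/mL.
Cmax,ss = C₀/(1 − f) ≈ 9.993/0.3402 ≈ 29.374 μg/mL.
One interval later, Cmin,ss = Cmax,ss·e^(−kτ) ≈ 29.374 × 0.6598 ≈ 19.381 μg/mL.
Trough 19.4 μg/mL vs MEC 17 μg/mL: adequate.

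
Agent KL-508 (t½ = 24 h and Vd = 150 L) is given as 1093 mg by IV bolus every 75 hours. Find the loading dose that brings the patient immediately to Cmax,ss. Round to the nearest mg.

f = (1/2)^(75/24) ≈ 0.114626; accumulation ratio R = 1/(1−f) ≈ 1.12947.
Loading dose to hit Cmax,ss on first dose: D_load = D_maint·R ≈ 1093 × 1.12947 ≈ 1234.51 mg.

1235 mg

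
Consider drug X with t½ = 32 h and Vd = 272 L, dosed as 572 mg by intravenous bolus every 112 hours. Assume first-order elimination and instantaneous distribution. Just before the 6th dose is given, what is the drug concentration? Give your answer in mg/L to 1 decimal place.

f = (1/2)^(τ/t½) = (1/2)^(112/32) ≈ 0.0884.
C₀ = D/Vd = 572/272 ≈ 2.103 mg/L.
Before the 6th dose, 5 doses have been given. Superposition: Cmin = C₀·(f + f² + … + f^5).
≈ 2.103 × (0.0884 + 0.0078 + 0.0007 + 0.0001 + 0.0000) ≈ 2.103 × 0.0970 ≈ 0.204 mg/L.

0.2 mg/L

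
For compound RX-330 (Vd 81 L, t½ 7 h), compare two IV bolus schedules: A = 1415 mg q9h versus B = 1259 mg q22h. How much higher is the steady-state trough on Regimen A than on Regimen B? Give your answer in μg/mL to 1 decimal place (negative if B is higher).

Regimen A: f = (1/2)^(9/7) ≈ 0.4102; Cmin,ss = (1415/81)·f/(1−f) ≈ 12.150 μg/mL.
Regimen B: f = (1/2)^(22/7) ≈ 0.1132; Cmin,ss = (1259/81)·f/(1−f) ≈ 1.984 μg/mL.
Difference ≈ 12.150 − 1.984 ≈ 10.166 μg/mL.

10.2 μg/mL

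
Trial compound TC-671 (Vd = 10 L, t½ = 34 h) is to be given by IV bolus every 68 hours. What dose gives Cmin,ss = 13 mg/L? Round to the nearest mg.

390 mg

τ/t½ = 68/34 ≈ 2, so f = (1/2)^(68/34) ≈ 0.250000.
Cmin,ss = (D/Vd)·f/(1−f), so D = Cmin,ss·Vd·(1−f)/f.
D = 13 × 10 × (1−f)/f ≈ 13 × 10 × 3.00000 ≈ 390.00 mg.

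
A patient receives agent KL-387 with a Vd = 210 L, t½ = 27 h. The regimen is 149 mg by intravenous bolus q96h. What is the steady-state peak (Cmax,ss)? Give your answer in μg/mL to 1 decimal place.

τ/t½ = 96/27 ≈ 3.5556, so fraction remaining f = (1/2)^(96/27) ≈ 0.0850.
Accumulation ratio R = 1/(1 − f) ≈ 1/0.9150 ≈ 1.0929.
Each bolus raises the concentration by D/Vd = 149/210 ≈ 0.710 μg/mL.
Steady-state peak Cmax,ss = C₀·R ≈ 0.710 × 1.0929 ≈ 0.776 μg/mL.

0.8 μg/mL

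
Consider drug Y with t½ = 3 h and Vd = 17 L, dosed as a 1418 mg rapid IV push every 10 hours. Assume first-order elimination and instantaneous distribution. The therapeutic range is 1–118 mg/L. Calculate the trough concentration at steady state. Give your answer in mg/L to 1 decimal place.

k = ln2/t½ = ln2/3 ≈ 0.231049 h⁻¹; fraction remaining f = e^(−kτ) = e^(−0.231049×10) ≈ 0.0992.
At steady state, accumulation factor R = 1/(1 − e^(−kτ)) ≈ 1.1101.
Each bolus raises the concentration by D/Vd = 1418/17 ≈ 83.412 mg/L.
Steady-state peak Cmax,ss = C₀·R ≈ 83.412 × 1.1101 ≈ 92.596 mg/L.
Steady-state trough Cmin,ss = Cmax,ss·f ≈ 92.596 × 0.0992 ≈ 9.186 mg/L.
Trough 9.2 mg/L vs MEC 1 mg/L: adequate.

9.2 mg/L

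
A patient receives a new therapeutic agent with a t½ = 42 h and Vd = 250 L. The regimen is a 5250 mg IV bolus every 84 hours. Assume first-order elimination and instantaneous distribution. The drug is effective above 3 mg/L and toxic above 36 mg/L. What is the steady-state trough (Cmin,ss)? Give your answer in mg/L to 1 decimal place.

7.0 mg/L

The dosing interval is 2 half-lives, so f = 2^(−2) = 0.25.
At steady state, R = 1/(1 − 0.25) = 4/3.
Single-dose peak C₀ = D/Vd = 5250/250 = 21 mg/L.
Steady-state peak Cmax,ss = C₀·R = 21 × 4/3 ≈ 28.000 mg/L.
Steady-state trough Cmin,ss = Cmax,ss·f ≈ 28.000 × 0.25 ≈ 7.000 mg/L.
Trough 7.0 mg/L vs MEC 3 mg/L: adequate.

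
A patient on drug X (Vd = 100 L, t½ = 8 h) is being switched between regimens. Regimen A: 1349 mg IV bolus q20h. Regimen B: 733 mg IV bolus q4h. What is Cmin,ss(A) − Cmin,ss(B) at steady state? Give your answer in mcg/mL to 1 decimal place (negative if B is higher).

-14.8 mcg/mL

Regimen A: f = (1/2)^(20/8) ≈ 0.1768; Cmin,ss = (1349/100)·f/(1−f) ≈ 2.897 mcg/mL.
Regimen B: f = (1/2)^(4/8) ≈ 0.7071; Cmin,ss = (733/100)·f/(1−f) ≈ 17.696 mcg/mL.
Difference ≈ 2.897 − 17.696 ≈ -14.799 mcg/mL.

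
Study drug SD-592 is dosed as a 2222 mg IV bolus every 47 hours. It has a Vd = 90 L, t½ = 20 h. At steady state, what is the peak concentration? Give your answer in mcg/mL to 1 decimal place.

30.7 mcg/mL

τ/t½ = 47/20 ≈ 2.35, so fraction remaining f = (1/2)^(47/20) ≈ 0.1961.
Accumulation ratio R = 1/(1 − f) ≈ 1/0.8039 ≈ 1.2439.
Single-dose peak C₀ = D/Vd = 2222/90 ≈ 24.689 mcg/mL.
Cmax,ss = C₀/(1 − f) ≈ 24.689/0.8039 ≈ 30.712 mcg/mL.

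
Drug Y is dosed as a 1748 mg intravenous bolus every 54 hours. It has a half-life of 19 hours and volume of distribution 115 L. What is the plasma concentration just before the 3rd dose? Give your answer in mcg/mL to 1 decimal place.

2.4 mcg/mL

f = (1/2)^(τ/t½) = (1/2)^(54/19) ≈ 0.1395.
C₀ = D/Vd = 1748/115 ≈ 15.200 mcg/mL.
Before the 3rd dose, 2 doses have been given. Superposition: Cmin = C₀·(f + f²).
≈ 15.200 × (0.1395 + 0.0195) ≈ 15.200 × 0.1590 ≈ 2.417 mcg/mL.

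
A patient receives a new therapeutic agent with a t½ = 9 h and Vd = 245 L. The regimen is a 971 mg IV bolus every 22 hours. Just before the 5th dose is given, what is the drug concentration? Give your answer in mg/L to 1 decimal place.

0.9 mg/L

f = (1/2)^(τ/t½) = (1/2)^(22/9) ≈ 0.1837.
C₀ = D/Vd = 971/245 ≈ 3.963 mg/L.
Before the 5th dose, 4 doses have been given. Superposition: Cmin = C₀·(f + f² + … + f^4).
≈ 3.963 × (0.1837 + 0.0337 + 0.0062 + 0.0011) ≈ 3.963 × 0.2247 ≈ 0.890 mg/L.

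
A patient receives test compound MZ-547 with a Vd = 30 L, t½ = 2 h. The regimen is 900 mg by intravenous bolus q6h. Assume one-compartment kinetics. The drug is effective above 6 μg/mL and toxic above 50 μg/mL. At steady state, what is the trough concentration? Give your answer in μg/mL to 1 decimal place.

The dosing interval is 3 half-lives, so f = 2^(−3) = 0.125.
Accumulation ratio R = 1/(1 − f) = 1/0.875 = 8/7.
Single-dose peak C₀ = D/Vd = 900/30 = 30 μg/mL.
Steady-state peak Cmax,ss = C₀·R = 30 × 8/7 ≈ 34.286 μg/mL.
Steady-state trough Cmin,ss = Cmax,ss·f ≈ 34.286 × 0.125 ≈ 4.286 μg/mL.
Trough 4.3 μg/mL vs MEC 6 μg/mL: subtherapeutic.

4.3 μg/mL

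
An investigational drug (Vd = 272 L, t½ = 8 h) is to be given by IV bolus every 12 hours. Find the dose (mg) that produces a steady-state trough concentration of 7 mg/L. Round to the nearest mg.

τ/t½ = 12/8 ≈ 1.5, so f = (1/2)^(12/8) ≈ 0.353553.
Cmin,ss = (D/Vd)·f/(1−f), so D = Cmin,ss·Vd·(1−f)/f.
D = 7 × 272 × (1−f)/f ≈ 7 × 272 × 1.82843 ≈ 3481.33 mg.

3481 mg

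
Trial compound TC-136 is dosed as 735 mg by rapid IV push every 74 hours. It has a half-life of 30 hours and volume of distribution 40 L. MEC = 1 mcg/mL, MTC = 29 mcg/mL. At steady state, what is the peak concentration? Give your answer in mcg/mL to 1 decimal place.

τ/t½ = 74/30 ≈ 2.4667, so fraction remaining f = (1/2)^(74/30) ≈ 0.1809.
Accumulation ratio R = 1/(1 − f) ≈ 1/0.8191 ≈ 1.2209.
Each bolus raises the concentration by D/Vd = 735/40 ≈ 18.375 mcg/mL.
Steady-state peak Cmax,ss = C₀·R ≈ 18.375 × 1.2209 ≈ 22.434 mcg/mL.
Peak 22.4 mcg/mL vs MTC 29 mcg/mL: below toxic threshold.

22.4 mcg/mL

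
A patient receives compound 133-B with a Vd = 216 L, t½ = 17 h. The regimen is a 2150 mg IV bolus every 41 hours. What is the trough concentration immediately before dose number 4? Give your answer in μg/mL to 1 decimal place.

2.3 μg/mL

f = (1/2)^(τ/t½) = (1/2)^(41/17) ≈ 0.1879.
C₀ = D/Vd = 2150/216 ≈ 9.954 μg/mL.
Before the 4th dose, 3 doses have been given. Superposition: Cmin = C₀·(f + f² + … + f^3).
≈ 9.954 × (0.1879 + 0.0353 + 0.0066) ≈ 9.954 × 0.2298 ≈ 2.287 μg/mL.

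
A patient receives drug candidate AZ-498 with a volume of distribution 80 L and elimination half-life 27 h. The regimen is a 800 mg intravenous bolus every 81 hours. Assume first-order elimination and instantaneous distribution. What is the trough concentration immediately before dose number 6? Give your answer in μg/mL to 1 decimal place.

1.4 μg/mL

f = (1/2)^(τ/t½) = (1/2)^(81/27) ≈ 0.1250.
C₀ = D/Vd = 800/80 ≈ 10.000 μg/mL.
Before the 6th dose, 5 doses have been given. Superposition: Cmin = C₀·(f + f² + … + f^5).
≈ 10.000 × (0.1250 + 0.0156 + 0.0020 + 0.0002 + 0.0000) ≈ 10.000 × 0.1428 ≈ 1.428 μg/mL.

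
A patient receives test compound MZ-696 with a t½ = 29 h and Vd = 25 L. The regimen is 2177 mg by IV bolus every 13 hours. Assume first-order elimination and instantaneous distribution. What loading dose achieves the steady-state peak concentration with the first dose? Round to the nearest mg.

8151 mg

f = (1/2)^(13/29) ≈ 0.732918; accumulation ratio R = 1/(1−f) ≈ 3.74417.
Loading dose to hit Cmax,ss on first dose: D_load = D_maint·R ≈ 2177 × 3.74417 ≈ 8151.06 mg.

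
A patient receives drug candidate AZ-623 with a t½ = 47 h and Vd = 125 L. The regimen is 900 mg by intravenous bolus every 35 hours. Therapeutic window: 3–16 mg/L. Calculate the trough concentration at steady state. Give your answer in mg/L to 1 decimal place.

k = ln2/t½ = ln2/47 ≈ 0.014748 h⁻¹; fraction remaining f = e^(−kτ) = e^(−0.014748×35) ≈ 0.5968.
At steady state, accumulation factor R = 1/(1 − e^(−kτ)) ≈ 2.4802.
Single-dose peak C₀ = D/Vd = 900/125 ≈ 7.200 mg/L.
Steady-state peak Cmax,ss = C₀·R ≈ 7.200 × 2.4802 ≈ 17.857 mg/L.
One interval later, Cmin,ss = Cmax,ss·e^(−kτ) ≈ 17.857 × 0.5968 ≈ 10.657 mg/L.
Trough 10.7 mg/L vs MEC 3 mg/L: adequate.

10.7 mg/L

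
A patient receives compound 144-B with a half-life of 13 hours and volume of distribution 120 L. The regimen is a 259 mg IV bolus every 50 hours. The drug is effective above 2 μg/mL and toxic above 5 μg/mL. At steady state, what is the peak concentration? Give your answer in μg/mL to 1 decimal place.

τ/t½ = 50/13 ≈ 3.8462, so fraction remaining f = (1/2)^(50/13) ≈ 0.0695.
Accumulation ratio R = 1/(1 − f) ≈ 1/0.9305 ≈ 1.0747.
Single-dose peak C₀ = D/Vd = 259/120 ≈ 2.158 μg/mL.
Cmax,ss = C₀/(1 − f) ≈ 2.158/0.9305 ≈ 2.319 μg/mL.
Peak 2.3 μg/mL vs MTC 5 μg/mL: below toxic threshold.

2.3 μg/mL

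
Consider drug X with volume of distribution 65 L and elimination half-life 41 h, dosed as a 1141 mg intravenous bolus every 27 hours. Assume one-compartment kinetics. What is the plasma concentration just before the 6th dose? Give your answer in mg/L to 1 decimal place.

27.2 mg/L

f = (1/2)^(τ/t½) = (1/2)^(27/41) ≈ 0.6335.
C₀ = D/Vd = 1141/65 ≈ 17.554 mg/L.
Before the 6th dose, 5 doses have been given. Superposition: Cmin = C₀·(f + f² + … + f^5).
≈ 17.554 × (0.6335 + 0.4013 + 0.2542 + 0.1611 + 0.1020) ≈ 17.554 × 1.5521 ≈ 27.246 mg/L.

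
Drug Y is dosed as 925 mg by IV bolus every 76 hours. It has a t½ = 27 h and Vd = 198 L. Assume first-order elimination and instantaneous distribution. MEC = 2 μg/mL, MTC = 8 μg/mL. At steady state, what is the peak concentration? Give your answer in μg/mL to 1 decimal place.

5.4 μg/mL

Over one 76-h interval, 76/27 ≈ 2.8148 half-lives elapse, leaving f ≈ 0.1421 of each dose.
Accumulation ratio R = 1/(1 − f) ≈ 1/0.8579 ≈ 1.1656.
Each bolus raises the concentration by D/Vd = 925/198 ≈ 4.672 μg/mL.
Cmax,ss = C₀/(1 − f) ≈ 4.672/0.8579 ≈ 5.446 μg/mL.
Peak 5.4 μg/mL vs MTC 8 μg/mL: below toxic threshold.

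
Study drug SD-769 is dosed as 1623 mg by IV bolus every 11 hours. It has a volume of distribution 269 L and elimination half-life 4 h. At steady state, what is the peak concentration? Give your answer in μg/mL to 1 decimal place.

7.1 μg/mL

τ/t½ = 11/4 ≈ 2.75, so fraction remaining f = (1/2)^(11/4) ≈ 0.1487.
At steady state, accumulation factor R = 1/(1 − e^(−kτ)) ≈ 1.1747.
Each bolus raises the concentration by D/Vd = 1623/269 ≈ 6.033 μg/mL.
Steady-state peak Cmax,ss = C₀·R ≈ 6.033 × 1.1747 ≈ 7.087 μg/mL.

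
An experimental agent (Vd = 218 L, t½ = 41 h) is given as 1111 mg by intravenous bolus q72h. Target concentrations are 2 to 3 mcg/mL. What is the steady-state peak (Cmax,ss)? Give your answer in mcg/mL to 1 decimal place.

7.2 mcg/mL

k = ln2/t½ = ln2/41 ≈ 0.016906 h⁻¹; fraction remaining f = e^(−kτ) = e^(−0.016906×72) ≈ 0.2960.
At steady state, accumulation factor R = 1/(1 − e^(−kτ)) ≈ 1.4205.
Each bolus raises the concentration by D/Vd = 1111/218 ≈ 5.096 mcg/mL.
Steady-state peak Cmax,ss = C₀·R ≈ 5.096 × 1.4205 ≈ 7.239 mcg/mL.
Peak 7.2 mcg/mL vs MTC 3 mcg/mL: exceeds toxic threshold.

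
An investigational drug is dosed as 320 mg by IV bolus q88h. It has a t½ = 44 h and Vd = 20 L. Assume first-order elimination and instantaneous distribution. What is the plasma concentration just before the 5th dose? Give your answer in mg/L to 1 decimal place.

f = (1/2)^(τ/t½) = (1/2)^(88/44) ≈ 0.2500.
C₀ = D/Vd = 320/20 ≈ 16.000 mg/L.
Before the 5th dose, 4 doses have been given. Superposition: Cmin = C₀·(f + f² + … + f^4).
≈ 16.000 × (0.2500 + 0.0625 + 0.0156 + 0.0039) ≈ 16.000 × 0.3320 ≈ 5.312 mg/L.

5.3 mg/L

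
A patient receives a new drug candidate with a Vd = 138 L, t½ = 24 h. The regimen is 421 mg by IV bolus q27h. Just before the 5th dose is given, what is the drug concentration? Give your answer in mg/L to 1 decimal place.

f = (1/2)^(τ/t½) = (1/2)^(27/24) ≈ 0.4585.
C₀ = D/Vd = 421/138 ≈ 3.051 mg/L.
Before the 5th dose, 4 doses have been given. Superposition: Cmin = C₀·(f + f² + … + f^4).
≈ 3.051 × (0.4585 + 0.2102 + 0.0964 + 0.0442) ≈ 3.051 × 0.8093 ≈ 2.469 mg/L.

2.5 mg/L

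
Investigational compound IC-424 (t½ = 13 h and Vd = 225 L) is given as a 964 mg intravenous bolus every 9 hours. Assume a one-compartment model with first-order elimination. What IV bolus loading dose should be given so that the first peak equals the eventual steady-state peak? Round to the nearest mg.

2529 mg

f = (1/2)^(9/13) ≈ 0.618863; accumulation ratio R = 1/(1−f) ≈ 2.62373.
Loading dose to hit Cmax,ss on first dose: D_load = D_maint·R ≈ 964 × 2.62373 ≈ 2529.28 mg.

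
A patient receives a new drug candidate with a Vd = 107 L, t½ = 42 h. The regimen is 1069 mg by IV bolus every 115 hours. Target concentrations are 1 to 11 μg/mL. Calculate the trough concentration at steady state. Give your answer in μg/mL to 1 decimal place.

Over one 115-h interval, 115/42 ≈ 2.7381 half-lives elapse, leaving f ≈ 0.1499 of each dose.
Each bolus raises the concentration by D/Vd = 1069/107 ≈ 9.991 μg/mL.
Steady-state trough Cmin,ss = C₀·f/(1−f) ≈ 9.991 × 0.1499/0.8501 ≈ 1.762 μg/mL.
Trough 1.8 μg/mL vs MEC 1 μg/mL: adequate.

1.8 μg/mL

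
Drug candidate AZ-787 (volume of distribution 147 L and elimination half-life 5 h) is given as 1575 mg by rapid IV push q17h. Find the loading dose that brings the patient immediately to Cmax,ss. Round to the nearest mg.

1740 mg

f = (1/2)^(17/5) ≈ 0.094732; accumulation ratio R = 1/(1−f) ≈ 1.10465.
Loading dose to hit Cmax,ss on first dose: D_load = D_maint·R ≈ 1575 × 1.10465 ≈ 1739.82 mg.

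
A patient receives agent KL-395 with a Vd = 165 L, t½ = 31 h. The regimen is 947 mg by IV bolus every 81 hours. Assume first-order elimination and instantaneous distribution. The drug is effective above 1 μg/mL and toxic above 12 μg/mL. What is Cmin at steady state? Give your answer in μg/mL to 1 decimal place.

Over one 81-h interval, 81/31 ≈ 2.6129 half-lives elapse, leaving f ≈ 0.1635 of each dose.
At steady state, accumulation factor R = 1/(1 − e^(−kτ)) ≈ 1.1955.
Single-dose peak C₀ = D/Vd = 947/165 ≈ 5.739 μg/mL.
Steady-state peak Cmax,ss = C₀·R ≈ 5.739 × 1.1955 ≈ 6.861 μg/mL.
One interval later, Cmin,ss = Cmax,ss·e^(−kτ) ≈ 6.861 × 0.1635 ≈ 1.122 μg/mL.
Trough 1.1 μg/mL vs MEC 1 μg/mL: adequate.

1.1 μg/mL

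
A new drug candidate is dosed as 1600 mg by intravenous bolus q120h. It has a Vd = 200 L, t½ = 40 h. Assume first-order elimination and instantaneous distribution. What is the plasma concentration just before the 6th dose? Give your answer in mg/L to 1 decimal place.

f = (1/2)^(τ/t½) = (1/2)^(120/40) ≈ 0.1250.
C₀ = D/Vd = 1600/200 ≈ 8.000 mg/L.
Before the 6th dose, 5 doses have been given. Superposition: Cmin = C₀·(f + f² + … + f^5).
≈ 8.000 × (0.1250 + 0.0156 + 0.0020 + 0.0002 + 0.0000) ≈ 8.000 × 0.1428 ≈ 1.142 mg/L.

1.1 mg/L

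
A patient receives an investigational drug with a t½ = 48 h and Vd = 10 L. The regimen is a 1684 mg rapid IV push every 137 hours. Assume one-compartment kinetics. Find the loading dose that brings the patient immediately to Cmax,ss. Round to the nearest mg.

f = (1/2)^(137/48) ≈ 0.138296; accumulation ratio R = 1/(1−f) ≈ 1.16049.
Loading dose to hit Cmax,ss on first dose: D_load = D_maint·R ≈ 1684 × 1.16049 ≈ 1954.27 mg.

1954 mg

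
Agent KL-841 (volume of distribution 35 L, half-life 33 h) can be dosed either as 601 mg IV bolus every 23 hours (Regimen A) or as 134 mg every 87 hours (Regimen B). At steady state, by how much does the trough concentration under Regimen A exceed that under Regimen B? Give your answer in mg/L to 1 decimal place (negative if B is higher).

26.9 mg/L

Regimen A: f = (1/2)^(23/33) ≈ 0.6169; Cmin,ss = (601/35)·f/(1−f) ≈ 27.651 mg/L.
Regimen B: f = (1/2)^(87/33) ≈ 0.1608; Cmin,ss = (134/35)·f/(1−f) ≈ 0.734 mg/L.
Difference ≈ 27.651 − 0.734 ≈ 26.917 mg/L.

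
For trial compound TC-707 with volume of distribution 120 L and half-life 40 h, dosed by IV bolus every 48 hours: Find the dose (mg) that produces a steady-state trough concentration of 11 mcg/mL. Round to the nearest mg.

1713 mg

τ/t½ = 48/40 ≈ 1.2, so f = (1/2)^(48/40) ≈ 0.435275.
Cmin,ss = (D/Vd)·f/(1−f), so D = Cmin,ss·Vd·(1−f)/f.
D = 11 × 120 × (1−f)/f ≈ 11 × 120 × 1.29740 ≈ 1712.57 mg.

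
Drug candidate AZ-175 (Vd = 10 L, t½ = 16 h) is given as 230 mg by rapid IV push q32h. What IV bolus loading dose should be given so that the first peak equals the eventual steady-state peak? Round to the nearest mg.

307 mg

f = (1/2)^(32/16) ≈ 0.250000; accumulation ratio R = 1/(1−f) ≈ 1.33333.
Loading dose to hit Cmax,ss on first dose: D_load = D_maint·R ≈ 230 × 1.33333 ≈ 306.67 mg.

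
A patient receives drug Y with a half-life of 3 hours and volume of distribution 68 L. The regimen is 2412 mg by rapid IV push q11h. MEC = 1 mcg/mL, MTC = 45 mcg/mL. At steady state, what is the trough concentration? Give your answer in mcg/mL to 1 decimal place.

k = ln2/t½ = ln2/3 ≈ 0.231049 h⁻¹; fraction remaining f = e^(−kτ) = e^(−0.231049×11) ≈ 0.0787.
Accumulation ratio R = 1/(1 − f) ≈ 1/0.9213 ≈ 1.0854.
Single-dose peak C₀ = D/Vd = 2412/68 ≈ 35.471 mcg/mL.
Steady-state peak Cmax,ss = C₀·R ≈ 35.471 × 1.0854 ≈ 38.500 mcg/mL.
One interval later, Cmin,ss = Cmax,ss·e^(−kτ) ≈ 38.500 × 0.0787 ≈ 3.030 mcg/mL.
Trough 3.0 mcg/mL vs MEC 1 mcg/mL: adequate.

3.0 mcg/mL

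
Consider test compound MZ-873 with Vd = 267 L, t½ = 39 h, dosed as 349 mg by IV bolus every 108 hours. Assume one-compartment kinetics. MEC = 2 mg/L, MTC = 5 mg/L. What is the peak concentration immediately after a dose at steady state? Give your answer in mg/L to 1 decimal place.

k = ln2/t½ = ln2/39 ≈ 0.017773 h⁻¹; fraction remaining f = e^(−kτ) = e^(−0.017773×108) ≈ 0.1467.
Accumulation ratio R = 1/(1 − f) ≈ 1/0.8533 ≈ 1.1719.
Each bolus raises the concentration by D/Vd = 349/267 ≈ 1.307 mg/L.
Cmax,ss = C₀/(1 − f) ≈ 1.307/0.8533 ≈ 1.532 mg/L.
Peak 1.5 mg/L vs MTC 5 mg/L: below toxic threshold.

1.5 mg/L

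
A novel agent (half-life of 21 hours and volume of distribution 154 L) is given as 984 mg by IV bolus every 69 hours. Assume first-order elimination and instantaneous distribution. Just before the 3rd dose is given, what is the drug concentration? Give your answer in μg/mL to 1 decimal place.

0.7 μg/mL

f = (1/2)^(τ/t½) = (1/2)^(69/21) ≈ 0.1025.
C₀ = D/Vd = 984/154 ≈ 6.390 μg/mL.
Before the 3rd dose, 2 doses have been given. Superposition: Cmin = C₀·(f + f²).
≈ 6.390 × (0.1025 + 0.0105) ≈ 6.390 × 0.1130 ≈ 0.722 μg/mL.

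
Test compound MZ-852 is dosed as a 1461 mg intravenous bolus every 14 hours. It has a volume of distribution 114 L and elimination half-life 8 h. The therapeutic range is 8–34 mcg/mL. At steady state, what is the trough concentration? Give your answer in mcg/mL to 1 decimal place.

5.4 mcg/mL

Over one 14-h interval, 14/8 ≈ 1.75 half-lives elapse, leaving f ≈ 0.2973 of each dose.
Each bolus raises the concentration by D/Vd = 1461/114 ≈ 12.816 mcg/mL.
Steady-state trough Cmin,ss = C₀·f/(1−f) ≈ 12.816 × 0.2973/0.7027 ≈ 5.422 mcg/mL.
Trough 5.4 mcg/mL vs MEC 8 mcg/mL: subtherapeutic.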